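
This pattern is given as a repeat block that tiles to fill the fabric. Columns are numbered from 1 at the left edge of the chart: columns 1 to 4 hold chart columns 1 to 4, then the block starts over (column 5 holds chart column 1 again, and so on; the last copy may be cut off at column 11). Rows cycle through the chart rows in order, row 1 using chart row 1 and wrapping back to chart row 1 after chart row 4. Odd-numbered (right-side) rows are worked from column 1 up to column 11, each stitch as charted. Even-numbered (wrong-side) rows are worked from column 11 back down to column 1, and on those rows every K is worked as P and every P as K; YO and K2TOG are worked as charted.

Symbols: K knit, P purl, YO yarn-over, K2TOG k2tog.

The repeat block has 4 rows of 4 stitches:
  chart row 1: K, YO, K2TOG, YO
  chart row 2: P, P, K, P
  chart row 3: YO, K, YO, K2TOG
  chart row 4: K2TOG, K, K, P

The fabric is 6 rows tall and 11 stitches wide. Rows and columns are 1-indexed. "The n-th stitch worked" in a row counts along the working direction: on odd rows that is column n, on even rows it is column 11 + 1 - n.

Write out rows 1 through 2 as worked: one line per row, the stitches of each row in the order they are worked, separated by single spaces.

Row 1: chart row 1, RS - tile across columns 1-11 and work as-is.
Row 2: chart row 2, WS - tiled (columns 1-11): P P K P P P K P P P K; work from column 11 back to 1 with K<->P swapped.

Result:
K YO K2TOG YO K YO K2TOG YO K YO K2TOG
P K K K P K K K P K K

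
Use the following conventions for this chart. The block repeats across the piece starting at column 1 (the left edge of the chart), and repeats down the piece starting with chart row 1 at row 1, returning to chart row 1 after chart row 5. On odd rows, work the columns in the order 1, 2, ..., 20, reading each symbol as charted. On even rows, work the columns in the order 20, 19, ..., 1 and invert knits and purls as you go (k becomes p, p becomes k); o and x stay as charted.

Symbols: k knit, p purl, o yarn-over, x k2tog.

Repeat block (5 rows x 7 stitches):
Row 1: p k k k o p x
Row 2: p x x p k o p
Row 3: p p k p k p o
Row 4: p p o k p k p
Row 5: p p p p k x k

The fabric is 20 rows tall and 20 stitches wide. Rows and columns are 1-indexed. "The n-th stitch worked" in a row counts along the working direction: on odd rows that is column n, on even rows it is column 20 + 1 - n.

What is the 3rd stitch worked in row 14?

Row 14: (14-1) mod 5 = 3, so use chart row 4. Even row -> WS.
Chart row 4 tiled across columns 1-20: p p o k p k p p p o k p k p p p o k p k
Wrong side: read the tiled row from column 20 down to 1 and exchange k with p (leave o, x).
Row 14 as worked: p k p o k k k p k p o k k k p k p o k k
The 3rd stitch worked is p.

Result:
p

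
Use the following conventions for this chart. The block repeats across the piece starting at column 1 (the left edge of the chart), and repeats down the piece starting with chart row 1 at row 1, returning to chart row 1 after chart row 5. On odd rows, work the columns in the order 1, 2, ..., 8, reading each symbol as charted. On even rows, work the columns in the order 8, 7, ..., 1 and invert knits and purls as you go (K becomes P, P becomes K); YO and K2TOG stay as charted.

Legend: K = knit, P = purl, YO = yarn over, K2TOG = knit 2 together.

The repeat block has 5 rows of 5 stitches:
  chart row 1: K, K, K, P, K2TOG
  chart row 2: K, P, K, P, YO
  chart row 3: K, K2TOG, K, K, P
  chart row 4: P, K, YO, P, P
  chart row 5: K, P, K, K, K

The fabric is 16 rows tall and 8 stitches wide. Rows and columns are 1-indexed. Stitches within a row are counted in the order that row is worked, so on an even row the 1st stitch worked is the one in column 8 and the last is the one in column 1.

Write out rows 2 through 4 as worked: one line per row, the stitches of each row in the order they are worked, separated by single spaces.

Row 2: chart row 2, WS - tiled (columns 1-8): K P K P YO K P K; work from column 8 back to 1 with K<->P swapped.
Row 3: chart row 3, RS - tile across columns 1-8 and work as-is.
Row 4: chart row 4, WS - tiled (columns 1-8): P K YO P P P K YO; work from column 8 back to 1 with K<->P swapped.

Rows as worked:
P K P YO K P K P
K K2TOG K K P K K2TOG K
YO P K K K YO P K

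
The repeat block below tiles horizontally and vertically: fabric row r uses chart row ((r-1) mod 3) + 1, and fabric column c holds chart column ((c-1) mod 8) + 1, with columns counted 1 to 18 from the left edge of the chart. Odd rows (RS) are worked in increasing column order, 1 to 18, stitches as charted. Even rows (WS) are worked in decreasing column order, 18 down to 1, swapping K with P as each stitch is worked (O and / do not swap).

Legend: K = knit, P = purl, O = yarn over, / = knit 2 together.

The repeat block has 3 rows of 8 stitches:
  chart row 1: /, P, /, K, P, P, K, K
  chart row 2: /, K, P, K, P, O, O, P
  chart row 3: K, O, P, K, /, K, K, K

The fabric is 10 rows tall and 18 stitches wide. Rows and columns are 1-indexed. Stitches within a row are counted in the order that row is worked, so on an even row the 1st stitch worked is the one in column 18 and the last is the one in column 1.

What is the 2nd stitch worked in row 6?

Result:
P

Derivation:
For row 6: chart row = ((6-1) mod 3) + 1 = 3; this is a WS (even) row.
Chart row 3 tiled across columns 1-18: K O P K / K K K K O P K / K K K K O
WS row: flip the tiled sequence (start at column 18) and apply K<->P; O and / stay.
Row 6 as worked: O P P P P / P K O P P P P / P K O P
Stitch 2 in working order -> P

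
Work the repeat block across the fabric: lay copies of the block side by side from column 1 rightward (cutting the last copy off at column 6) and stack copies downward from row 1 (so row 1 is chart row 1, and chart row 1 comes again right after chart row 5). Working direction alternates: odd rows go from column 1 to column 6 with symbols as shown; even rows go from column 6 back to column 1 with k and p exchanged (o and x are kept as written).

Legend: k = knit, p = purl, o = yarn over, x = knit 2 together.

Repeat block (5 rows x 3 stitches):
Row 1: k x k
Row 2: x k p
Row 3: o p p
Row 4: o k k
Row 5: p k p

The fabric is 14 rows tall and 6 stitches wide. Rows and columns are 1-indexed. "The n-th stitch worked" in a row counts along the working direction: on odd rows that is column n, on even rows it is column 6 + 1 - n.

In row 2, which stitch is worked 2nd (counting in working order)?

Row 2 uses chart row ((2-1) mod 5)+1 = 2. Row 2 is even, so WS.
Chart row 2 tiled across columns 1-6: x k p x k p
Wrong side: read the tiled row from column 6 down to 1 and exchange k with p (leave o, x).
Row 2 as worked: k p x k p x
Stitch 2 in working order -> p

== STITCH ==
p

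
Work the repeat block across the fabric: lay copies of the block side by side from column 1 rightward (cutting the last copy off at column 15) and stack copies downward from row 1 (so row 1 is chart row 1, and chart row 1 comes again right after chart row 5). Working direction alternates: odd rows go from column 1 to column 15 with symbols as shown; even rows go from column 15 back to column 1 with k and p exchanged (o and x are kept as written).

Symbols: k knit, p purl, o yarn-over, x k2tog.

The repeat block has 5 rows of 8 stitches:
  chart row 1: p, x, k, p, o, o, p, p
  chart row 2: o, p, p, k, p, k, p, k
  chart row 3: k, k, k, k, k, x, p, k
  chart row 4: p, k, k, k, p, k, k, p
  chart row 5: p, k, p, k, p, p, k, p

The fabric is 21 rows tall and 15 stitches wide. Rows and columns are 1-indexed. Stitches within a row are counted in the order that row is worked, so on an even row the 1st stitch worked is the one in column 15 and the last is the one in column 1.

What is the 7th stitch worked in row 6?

For row 6: chart row = ((6-1) mod 5) + 1 = 1; this is a WS (even) row.
Chart row 1 tiled across columns 1-15: p x k p o o p p p x k p o o p
WS row: flip the tiled sequence (start at column 15) and apply k<->p; o and x stay.
Row 6 as worked: k o o k p x k k k o o k p x k
Counting 7 along the worked row gives k.

== STITCH ==
k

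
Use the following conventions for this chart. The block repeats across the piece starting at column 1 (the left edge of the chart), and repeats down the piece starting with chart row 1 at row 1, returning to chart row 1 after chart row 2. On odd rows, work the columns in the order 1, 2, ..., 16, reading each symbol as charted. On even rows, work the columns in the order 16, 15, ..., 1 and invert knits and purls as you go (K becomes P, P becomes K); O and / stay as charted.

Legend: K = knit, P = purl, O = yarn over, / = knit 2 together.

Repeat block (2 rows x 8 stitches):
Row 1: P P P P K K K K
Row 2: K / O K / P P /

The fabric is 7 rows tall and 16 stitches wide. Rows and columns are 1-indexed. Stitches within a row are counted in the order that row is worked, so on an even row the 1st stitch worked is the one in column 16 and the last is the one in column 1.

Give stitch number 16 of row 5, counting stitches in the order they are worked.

== STITCH ==
K

Derivation:
Row 5 uses chart row ((5-1) mod 2)+1 = 1. Row 5 is odd, so RS.
Chart row 1 tiled across columns 1-16: P P P P K K K K P P P P K K K K
RS row: no reversal, no swap; stitch n worked = column n.
Stitch 16 in working order -> K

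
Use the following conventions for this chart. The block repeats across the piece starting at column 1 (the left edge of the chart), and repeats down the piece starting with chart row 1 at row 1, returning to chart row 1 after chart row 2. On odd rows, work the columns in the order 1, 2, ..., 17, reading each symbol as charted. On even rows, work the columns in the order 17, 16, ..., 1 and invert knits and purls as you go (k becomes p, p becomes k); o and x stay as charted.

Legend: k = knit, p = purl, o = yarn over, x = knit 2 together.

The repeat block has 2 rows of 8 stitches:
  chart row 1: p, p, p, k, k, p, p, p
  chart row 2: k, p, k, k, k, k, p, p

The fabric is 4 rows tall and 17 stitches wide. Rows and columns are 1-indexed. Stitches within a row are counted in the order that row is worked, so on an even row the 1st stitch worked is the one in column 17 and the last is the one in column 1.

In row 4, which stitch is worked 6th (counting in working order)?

For row 4: chart row = ((4-1) mod 2) + 1 = 2; this is a WS (even) row.
Chart row 2 tiled across columns 1-17: k p k k k k p p k p k k k k p p k
WS: work from column 17 back to column 1 (reverse the tiled row), swapping k<->p (o and x unchanged).
Row 4 as worked: p k k p p p p k p k k p p p p k p
The 6th stitch worked is p.

Stitch:
p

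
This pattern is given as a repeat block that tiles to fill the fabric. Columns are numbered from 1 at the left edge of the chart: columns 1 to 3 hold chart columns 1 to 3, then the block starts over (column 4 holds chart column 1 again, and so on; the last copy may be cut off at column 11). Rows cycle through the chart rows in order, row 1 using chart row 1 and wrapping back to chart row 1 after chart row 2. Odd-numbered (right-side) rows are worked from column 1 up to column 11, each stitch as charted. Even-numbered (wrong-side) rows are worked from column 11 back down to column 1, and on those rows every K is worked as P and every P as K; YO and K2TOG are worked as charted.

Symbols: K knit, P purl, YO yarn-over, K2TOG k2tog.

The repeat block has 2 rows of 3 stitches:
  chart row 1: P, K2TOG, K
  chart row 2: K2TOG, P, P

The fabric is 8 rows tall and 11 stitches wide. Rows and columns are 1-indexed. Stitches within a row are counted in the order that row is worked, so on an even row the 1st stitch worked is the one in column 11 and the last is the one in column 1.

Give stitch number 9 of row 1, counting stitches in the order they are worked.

Stitch:
K

Derivation:
Row 1 uses chart row ((1-1) mod 2)+1 = 1. Row 1 is odd, so RS.
Chart row 1 tiled across columns 1-11: P K2TOG K P K2TOG K P K2TOG K P K2TOG
RS row: no reversal, no swap; stitch n worked = column n.
Counting 9 along the worked row gives K.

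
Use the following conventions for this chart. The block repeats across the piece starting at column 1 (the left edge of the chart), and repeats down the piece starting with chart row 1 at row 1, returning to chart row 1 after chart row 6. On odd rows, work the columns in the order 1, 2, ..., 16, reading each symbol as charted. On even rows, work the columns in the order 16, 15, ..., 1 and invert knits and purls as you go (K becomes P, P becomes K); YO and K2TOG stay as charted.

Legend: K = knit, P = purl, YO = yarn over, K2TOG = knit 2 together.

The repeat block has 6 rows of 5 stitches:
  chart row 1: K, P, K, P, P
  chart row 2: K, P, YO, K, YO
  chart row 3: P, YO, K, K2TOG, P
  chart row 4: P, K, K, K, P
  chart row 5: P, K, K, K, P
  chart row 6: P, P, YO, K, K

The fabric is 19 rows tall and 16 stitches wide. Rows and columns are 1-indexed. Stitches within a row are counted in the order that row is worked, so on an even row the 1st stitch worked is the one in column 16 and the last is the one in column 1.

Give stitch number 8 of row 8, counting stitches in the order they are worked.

For row 8: chart row = ((8-1) mod 6) + 1 = 2; this is a WS (even) row.
Chart row 2 tiled across columns 1-16: K P YO K YO K P YO K YO K P YO K YO K
WS: work from column 16 back to column 1 (reverse the tiled row), swapping K<->P (YO and K2TOG unchanged).
Row 8 as worked: P YO P YO K P YO P YO K P YO P YO K P
Counting 8 along the worked row gives P.

== STITCH ==
P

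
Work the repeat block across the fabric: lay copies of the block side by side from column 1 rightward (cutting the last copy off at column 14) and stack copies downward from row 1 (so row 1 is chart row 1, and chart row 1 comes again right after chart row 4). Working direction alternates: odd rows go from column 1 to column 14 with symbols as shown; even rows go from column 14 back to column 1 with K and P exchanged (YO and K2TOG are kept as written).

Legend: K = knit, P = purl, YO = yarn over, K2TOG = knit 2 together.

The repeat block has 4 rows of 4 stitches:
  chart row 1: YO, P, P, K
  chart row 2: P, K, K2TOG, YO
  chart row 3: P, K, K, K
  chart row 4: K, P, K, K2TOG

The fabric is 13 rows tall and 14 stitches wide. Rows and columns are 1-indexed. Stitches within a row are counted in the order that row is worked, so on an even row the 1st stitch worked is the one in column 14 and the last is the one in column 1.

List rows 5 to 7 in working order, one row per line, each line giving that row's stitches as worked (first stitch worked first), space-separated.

Result:
YO P P K YO P P K YO P P K YO P
P K YO K2TOG P K YO K2TOG P K YO K2TOG P K
P K K K P K K K P K K K P K

Derivation:
Row 5: chart row 1, RS - tile across columns 1-14 and work as-is.
Row 6: chart row 2, WS - tiled (columns 1-14): P K K2TOG YO P K K2TOG YO P K K2TOG YO P K; work from column 14 back to 1 with K<->P swapped.
Row 7: chart row 3, RS - tile across columns 1-14 and work as-is.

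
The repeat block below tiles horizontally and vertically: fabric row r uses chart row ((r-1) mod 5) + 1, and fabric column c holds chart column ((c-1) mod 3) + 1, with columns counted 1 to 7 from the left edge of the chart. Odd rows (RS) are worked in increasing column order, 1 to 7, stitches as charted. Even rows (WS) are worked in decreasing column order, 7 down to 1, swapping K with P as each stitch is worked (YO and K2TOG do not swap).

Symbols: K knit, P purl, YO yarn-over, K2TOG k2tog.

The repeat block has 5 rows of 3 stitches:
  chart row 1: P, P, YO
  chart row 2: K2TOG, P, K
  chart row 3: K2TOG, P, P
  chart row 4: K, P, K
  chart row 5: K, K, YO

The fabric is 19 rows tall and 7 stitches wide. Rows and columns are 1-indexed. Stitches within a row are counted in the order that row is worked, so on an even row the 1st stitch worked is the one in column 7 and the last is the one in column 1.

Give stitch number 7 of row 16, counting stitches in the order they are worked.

== STITCH ==
K

Derivation:
For row 16: chart row = ((16-1) mod 5) + 1 = 1; this is a WS (even) row.
Chart row 1 tiled across columns 1-7: P P YO P P YO P
WS row: flip the tiled sequence (start at column 7) and apply K<->P; YO and K2TOG stay.
Row 16 as worked: K YO K K YO K K
Stitch 7 in working order -> K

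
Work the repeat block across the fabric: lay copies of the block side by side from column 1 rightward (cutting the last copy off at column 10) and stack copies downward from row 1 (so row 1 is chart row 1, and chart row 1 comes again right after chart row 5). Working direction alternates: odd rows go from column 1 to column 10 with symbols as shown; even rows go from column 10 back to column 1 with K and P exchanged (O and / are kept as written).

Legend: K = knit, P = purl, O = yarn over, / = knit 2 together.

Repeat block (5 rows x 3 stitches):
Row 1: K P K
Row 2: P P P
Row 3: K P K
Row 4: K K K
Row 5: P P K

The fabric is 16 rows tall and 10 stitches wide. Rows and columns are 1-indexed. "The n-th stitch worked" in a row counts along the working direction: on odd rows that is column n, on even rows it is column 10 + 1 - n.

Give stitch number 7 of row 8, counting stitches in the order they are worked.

Row 8 uses chart row ((8-1) mod 5)+1 = 3. Row 8 is even, so WS.
Chart row 3 tiled across columns 1-10: K P K K P K K P K K
Wrong side: read the tiled row from column 10 down to 1 and exchange K with P (leave O, /).
Row 8 as worked: P P K P P K P P K P
Counting 7 along the worked row gives P.

Stitch:
P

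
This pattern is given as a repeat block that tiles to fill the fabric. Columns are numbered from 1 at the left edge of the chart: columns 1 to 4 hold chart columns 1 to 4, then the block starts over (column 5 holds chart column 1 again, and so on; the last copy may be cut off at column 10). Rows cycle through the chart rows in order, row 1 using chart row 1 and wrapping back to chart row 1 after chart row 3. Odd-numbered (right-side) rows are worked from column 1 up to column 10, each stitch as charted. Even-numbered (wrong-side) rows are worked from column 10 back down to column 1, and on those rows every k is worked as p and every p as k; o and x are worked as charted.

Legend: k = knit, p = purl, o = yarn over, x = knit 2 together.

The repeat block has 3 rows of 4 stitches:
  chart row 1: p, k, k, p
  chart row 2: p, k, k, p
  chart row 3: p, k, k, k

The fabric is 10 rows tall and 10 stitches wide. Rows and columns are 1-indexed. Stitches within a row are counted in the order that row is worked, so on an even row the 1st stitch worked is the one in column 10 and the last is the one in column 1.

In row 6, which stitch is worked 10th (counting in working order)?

Result:
k

Derivation:
For row 6: chart row = ((6-1) mod 3) + 1 = 3; this is a WS (even) row.
Chart row 3 tiled across columns 1-10: p k k k p k k k p k
WS row: flip the tiled sequence (start at column 10) and apply k<->p; o and x stay.
Row 6 as worked: p k p p p k p p p k
Counting 10 along the worked row gives k.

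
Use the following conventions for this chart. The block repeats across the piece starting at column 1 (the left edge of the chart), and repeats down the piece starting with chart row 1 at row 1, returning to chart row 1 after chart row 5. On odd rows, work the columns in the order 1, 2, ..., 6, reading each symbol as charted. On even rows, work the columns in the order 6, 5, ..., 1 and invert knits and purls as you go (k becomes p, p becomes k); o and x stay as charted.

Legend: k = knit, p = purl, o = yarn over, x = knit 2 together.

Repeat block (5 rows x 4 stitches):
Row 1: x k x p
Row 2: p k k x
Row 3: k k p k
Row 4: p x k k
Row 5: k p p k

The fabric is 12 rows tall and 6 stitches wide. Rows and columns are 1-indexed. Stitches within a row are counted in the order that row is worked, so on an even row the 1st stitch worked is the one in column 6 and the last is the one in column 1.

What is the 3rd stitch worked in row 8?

For row 8: chart row = ((8-1) mod 5) + 1 = 3; this is a WS (even) row.
Chart row 3 tiled across columns 1-6: k k p k k k
Wrong side: read the tiled row from column 6 down to 1 and exchange k with p (leave o, x).
Row 8 as worked: p p p k p p
Stitch 3 in working order -> p

Stitch:
p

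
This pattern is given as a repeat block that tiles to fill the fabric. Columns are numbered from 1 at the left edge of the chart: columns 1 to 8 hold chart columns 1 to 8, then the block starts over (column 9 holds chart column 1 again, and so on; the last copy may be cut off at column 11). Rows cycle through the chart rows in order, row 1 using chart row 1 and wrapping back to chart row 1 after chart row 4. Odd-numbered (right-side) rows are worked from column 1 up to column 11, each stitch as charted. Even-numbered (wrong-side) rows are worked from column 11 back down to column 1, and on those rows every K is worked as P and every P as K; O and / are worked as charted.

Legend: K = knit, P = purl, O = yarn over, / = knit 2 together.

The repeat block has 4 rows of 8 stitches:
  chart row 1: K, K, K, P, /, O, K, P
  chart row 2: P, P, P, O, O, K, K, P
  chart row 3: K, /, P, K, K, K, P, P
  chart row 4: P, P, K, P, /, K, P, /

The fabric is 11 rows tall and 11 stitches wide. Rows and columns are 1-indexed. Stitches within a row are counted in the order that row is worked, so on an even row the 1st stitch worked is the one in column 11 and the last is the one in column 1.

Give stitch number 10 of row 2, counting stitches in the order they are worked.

Row 2 uses chart row ((2-1) mod 4)+1 = 2. Row 2 is even, so WS.
Chart row 2 tiled across columns 1-11: P P P O O K K P P P P
WS row: flip the tiled sequence (start at column 11) and apply K<->P; O and / stay.
Row 2 as worked: K K K K P P O O K K K
Stitch 10 in working order -> K

Result:
K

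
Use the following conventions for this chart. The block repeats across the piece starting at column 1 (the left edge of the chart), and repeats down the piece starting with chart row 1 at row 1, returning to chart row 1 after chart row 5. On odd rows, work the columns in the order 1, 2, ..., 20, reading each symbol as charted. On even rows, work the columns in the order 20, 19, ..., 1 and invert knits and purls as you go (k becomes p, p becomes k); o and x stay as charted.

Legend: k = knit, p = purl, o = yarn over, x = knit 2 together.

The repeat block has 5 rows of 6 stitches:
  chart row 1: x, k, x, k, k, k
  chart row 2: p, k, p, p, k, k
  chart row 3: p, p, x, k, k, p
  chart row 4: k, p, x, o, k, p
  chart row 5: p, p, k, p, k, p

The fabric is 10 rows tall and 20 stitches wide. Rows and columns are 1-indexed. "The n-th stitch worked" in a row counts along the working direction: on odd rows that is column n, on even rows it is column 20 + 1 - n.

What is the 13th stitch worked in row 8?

Row 8: (8-1) mod 5 = 2, so use chart row 3. Even row -> WS.
Chart row 3 tiled across columns 1-20: p p x k k p p p x k k p p p x k k p p p
WS: work from column 20 back to column 1 (reverse the tiled row), swapping k<->p (o and x unchanged).
Row 8 as worked: k k k p p x k k k p p x k k k p p x k k
Counting 13 along the worked row gives k.

Stitch:
k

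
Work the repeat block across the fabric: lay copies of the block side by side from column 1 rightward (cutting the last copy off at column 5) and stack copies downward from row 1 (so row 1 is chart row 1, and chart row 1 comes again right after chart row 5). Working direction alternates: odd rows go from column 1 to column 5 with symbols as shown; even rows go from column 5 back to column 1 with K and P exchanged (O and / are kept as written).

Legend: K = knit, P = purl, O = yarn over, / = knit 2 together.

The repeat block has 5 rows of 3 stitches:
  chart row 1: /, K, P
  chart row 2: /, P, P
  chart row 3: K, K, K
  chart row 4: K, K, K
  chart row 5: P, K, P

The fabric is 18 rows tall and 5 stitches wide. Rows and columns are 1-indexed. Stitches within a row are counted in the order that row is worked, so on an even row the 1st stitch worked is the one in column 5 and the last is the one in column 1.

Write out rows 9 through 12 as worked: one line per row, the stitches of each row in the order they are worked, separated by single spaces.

Row 9: chart row 4, RS - tile across columns 1-5 and work as-is.
Row 10: chart row 5, WS - tiled (columns 1-5): P K P P K; work from column 5 back to 1 with K<->P swapped.
Row 11: chart row 1, RS - tile across columns 1-5 and work as-is.
Row 12: chart row 2, WS - tiled (columns 1-5): / P P / P; work from column 5 back to 1 with K<->P swapped.

Rows as worked:
K K K K K
P K K P K
/ K P / K
K / K K /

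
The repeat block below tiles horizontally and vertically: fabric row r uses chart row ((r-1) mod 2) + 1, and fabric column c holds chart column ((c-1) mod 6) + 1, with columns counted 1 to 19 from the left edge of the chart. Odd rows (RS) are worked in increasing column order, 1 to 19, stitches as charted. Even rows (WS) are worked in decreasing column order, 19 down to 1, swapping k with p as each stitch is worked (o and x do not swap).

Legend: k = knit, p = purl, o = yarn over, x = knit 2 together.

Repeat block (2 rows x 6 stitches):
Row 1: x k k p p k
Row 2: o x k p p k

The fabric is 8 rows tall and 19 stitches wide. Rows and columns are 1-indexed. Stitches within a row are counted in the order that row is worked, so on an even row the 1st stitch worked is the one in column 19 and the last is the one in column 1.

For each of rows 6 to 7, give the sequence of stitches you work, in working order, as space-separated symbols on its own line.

Row 6: chart row 2, WS - tiled (columns 1-19): o x k p p k o x k p p k o x k p p k o; work from column 19 back to 1 with k<->p swapped.
Row 7: chart row 1, RS - tile across columns 1-19 and work as-is.

Rows as worked:
o p k k p x o p k k p x o p k k p x o
x k k p p k x k k p p k x k k p p k x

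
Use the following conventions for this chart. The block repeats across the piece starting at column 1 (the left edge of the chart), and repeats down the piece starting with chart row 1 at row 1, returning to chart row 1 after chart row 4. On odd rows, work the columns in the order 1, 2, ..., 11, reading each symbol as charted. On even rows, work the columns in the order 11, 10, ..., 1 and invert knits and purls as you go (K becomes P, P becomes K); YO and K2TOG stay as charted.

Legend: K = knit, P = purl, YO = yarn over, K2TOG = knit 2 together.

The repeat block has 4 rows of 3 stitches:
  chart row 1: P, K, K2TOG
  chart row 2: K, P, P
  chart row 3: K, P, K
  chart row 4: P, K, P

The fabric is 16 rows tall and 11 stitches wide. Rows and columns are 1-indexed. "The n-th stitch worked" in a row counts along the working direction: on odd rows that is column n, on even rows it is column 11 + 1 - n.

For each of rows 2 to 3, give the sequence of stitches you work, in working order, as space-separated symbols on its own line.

== ROWS AS WORKED ==
K P K K P K K P K K P
K P K K P K K P K K P

Derivation:
Row 2: chart row 2, WS - tiled (columns 1-11): K P P K P P K P P K P; work from column 11 back to 1 with K<->P swapped.
Row 3: chart row 3, RS - tile across columns 1-11 and work as-is.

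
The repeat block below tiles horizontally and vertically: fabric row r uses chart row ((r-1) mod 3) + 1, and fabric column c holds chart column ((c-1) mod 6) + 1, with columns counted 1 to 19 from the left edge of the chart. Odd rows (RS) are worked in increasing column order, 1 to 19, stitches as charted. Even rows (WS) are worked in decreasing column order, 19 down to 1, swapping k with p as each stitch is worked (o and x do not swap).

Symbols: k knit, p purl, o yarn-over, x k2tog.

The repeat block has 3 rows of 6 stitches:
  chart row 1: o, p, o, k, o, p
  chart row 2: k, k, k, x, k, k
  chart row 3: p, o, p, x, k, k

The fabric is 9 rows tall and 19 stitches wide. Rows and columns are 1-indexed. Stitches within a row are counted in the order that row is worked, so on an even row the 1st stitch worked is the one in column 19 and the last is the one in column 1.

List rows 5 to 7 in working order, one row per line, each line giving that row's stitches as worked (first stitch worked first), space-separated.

== ROWS AS WORKED ==
k k k x k k k k k x k k k k k x k k k
k p p x k o k p p x k o k p p x k o k
o p o k o p o p o k o p o p o k o p o

Derivation:
Row 5: chart row 2, RS - tile across columns 1-19 and work as-is.
Row 6: chart row 3, WS - tiled (columns 1-19): p o p x k k p o p x k k p o p x k k p; work from column 19 back to 1 with k<->p swapped.
Row 7: chart row 1, RS - tile across columns 1-19 and work as-is.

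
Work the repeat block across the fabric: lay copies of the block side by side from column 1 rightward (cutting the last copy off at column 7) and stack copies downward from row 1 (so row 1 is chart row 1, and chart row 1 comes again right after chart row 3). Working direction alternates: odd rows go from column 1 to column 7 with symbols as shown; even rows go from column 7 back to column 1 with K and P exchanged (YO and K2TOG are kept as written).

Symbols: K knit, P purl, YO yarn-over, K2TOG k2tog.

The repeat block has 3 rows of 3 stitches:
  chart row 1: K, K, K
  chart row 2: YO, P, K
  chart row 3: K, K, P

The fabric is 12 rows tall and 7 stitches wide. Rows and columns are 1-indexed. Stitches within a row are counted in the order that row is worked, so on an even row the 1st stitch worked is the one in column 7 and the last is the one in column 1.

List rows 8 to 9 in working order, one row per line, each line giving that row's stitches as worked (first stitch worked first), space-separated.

Rows as worked:
YO P K YO P K YO
K K P K K P K

Derivation:
Row 8: chart row 2, WS - tiled (columns 1-7): YO P K YO P K YO; work from column 7 back to 1 with K<->P swapped.
Row 9: chart row 3, RS - tile across columns 1-7 and work as-is.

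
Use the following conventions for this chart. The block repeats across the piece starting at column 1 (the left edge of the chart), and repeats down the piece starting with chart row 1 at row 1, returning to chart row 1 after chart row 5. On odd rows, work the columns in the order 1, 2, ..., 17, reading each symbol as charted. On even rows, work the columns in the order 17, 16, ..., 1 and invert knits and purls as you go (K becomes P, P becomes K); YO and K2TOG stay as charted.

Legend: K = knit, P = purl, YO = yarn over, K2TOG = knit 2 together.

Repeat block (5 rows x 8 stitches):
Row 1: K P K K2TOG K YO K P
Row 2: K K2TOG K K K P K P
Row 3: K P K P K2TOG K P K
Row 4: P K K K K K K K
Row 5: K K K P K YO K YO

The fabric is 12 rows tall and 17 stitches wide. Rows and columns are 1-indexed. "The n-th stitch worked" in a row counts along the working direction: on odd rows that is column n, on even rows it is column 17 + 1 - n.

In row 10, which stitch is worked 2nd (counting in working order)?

Row 10: (10-1) mod 5 = 4, so use chart row 5. Even row -> WS.
Chart row 5 tiled across columns 1-17: K K K P K YO K YO K K K P K YO K YO K
WS: work from column 17 back to column 1 (reverse the tiled row), swapping K<->P (YO and K2TOG unchanged).
Row 10 as worked: P YO P YO P K P P P YO P YO P K P P P
Stitch 2 in working order -> YO

Stitch:
YO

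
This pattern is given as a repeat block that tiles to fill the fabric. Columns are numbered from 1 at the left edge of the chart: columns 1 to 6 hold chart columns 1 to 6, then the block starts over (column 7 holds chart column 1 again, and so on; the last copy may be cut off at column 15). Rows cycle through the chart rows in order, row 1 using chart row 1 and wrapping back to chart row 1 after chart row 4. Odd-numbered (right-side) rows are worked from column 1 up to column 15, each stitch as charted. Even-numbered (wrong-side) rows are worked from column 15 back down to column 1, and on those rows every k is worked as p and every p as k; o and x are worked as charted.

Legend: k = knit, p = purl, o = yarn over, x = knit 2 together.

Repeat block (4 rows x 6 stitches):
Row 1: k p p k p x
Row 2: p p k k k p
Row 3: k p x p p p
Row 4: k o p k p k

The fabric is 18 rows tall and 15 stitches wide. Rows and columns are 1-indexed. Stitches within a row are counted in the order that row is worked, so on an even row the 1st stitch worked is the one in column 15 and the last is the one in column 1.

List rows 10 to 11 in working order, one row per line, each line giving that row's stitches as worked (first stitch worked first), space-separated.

Row 10: chart row 2, WS - tiled (columns 1-15): p p k k k p p p k k k p p p k; work from column 15 back to 1 with k<->p swapped.
Row 11: chart row 3, RS - tile across columns 1-15 and work as-is.

Rows as worked:
p k k k p p p k k k p p p k k
k p x p p p k p x p p p k p x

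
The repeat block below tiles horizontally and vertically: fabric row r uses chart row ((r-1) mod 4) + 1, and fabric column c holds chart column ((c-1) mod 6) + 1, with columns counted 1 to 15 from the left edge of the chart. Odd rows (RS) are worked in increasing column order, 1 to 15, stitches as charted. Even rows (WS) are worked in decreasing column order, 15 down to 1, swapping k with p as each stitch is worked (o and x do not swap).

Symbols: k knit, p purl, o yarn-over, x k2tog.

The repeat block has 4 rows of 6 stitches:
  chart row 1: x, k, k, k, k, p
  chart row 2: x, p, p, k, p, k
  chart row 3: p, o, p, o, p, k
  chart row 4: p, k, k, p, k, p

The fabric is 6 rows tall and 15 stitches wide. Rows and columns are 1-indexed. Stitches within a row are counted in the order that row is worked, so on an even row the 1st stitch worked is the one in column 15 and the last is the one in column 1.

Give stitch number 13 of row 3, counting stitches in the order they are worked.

Row 3 uses chart row ((3-1) mod 4)+1 = 3. Row 3 is odd, so RS.
Chart row 3 tiled across columns 1-15: p o p o p k p o p o p k p o p
Right side: take the tiled row as-is (worked left to right from column 1).
Stitch 13 in working order -> p

Result:
p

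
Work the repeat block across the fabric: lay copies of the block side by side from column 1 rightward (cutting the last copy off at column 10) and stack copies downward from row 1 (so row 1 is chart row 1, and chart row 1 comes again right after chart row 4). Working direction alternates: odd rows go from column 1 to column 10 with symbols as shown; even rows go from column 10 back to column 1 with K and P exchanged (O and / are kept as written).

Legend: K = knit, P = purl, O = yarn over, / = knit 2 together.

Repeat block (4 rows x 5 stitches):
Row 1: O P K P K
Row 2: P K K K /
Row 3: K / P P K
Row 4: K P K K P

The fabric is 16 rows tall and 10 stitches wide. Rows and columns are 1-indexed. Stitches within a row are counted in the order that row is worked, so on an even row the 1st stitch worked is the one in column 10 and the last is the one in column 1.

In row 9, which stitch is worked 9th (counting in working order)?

Row 9: (9-1) mod 4 = 0, so use chart row 1. Odd row -> RS.
Chart row 1 tiled across columns 1-10: O P K P K O P K P K
RS row: no reversal, no swap; stitch n worked = column n.
Stitch 9 in working order -> P

Result:
P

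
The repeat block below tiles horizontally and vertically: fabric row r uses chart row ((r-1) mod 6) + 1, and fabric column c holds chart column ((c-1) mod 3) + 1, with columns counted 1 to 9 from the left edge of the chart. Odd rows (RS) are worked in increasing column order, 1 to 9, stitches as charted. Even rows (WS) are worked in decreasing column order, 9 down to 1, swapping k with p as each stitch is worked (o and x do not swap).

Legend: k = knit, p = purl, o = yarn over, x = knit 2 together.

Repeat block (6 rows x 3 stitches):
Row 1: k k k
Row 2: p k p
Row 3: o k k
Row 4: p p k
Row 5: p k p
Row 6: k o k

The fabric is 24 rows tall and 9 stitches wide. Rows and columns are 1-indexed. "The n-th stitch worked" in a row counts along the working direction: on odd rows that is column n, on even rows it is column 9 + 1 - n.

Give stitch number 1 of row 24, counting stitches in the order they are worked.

Row 24 uses chart row ((24-1) mod 6)+1 = 6. Row 24 is even, so WS.
Chart row 6 tiled across columns 1-9: k o k k o k k o k
Wrong side: read the tiled row from column 9 down to 1 and exchange k with p (leave o, x).
Row 24 as worked: p o p p o p p o p
The 1st stitch worked is p.

== STITCH ==
p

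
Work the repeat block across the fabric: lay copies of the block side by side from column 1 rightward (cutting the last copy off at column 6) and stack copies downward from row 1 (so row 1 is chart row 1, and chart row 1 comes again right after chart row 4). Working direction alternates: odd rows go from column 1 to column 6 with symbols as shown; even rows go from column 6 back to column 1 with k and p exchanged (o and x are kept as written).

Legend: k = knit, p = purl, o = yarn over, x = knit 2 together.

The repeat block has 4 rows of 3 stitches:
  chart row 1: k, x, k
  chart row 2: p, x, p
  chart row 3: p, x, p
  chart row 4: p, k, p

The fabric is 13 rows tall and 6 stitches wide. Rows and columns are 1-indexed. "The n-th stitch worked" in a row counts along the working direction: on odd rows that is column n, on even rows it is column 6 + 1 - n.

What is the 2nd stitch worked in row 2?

Row 2: (2-1) mod 4 = 1, so use chart row 2. Even row -> WS.
Chart row 2 tiled across columns 1-6: p x p p x p
WS row: flip the tiled sequence (start at column 6) and apply k<->p; o and x stay.
Row 2 as worked: k x k k x k
Stitch 2 in working order -> x

== STITCH ==
x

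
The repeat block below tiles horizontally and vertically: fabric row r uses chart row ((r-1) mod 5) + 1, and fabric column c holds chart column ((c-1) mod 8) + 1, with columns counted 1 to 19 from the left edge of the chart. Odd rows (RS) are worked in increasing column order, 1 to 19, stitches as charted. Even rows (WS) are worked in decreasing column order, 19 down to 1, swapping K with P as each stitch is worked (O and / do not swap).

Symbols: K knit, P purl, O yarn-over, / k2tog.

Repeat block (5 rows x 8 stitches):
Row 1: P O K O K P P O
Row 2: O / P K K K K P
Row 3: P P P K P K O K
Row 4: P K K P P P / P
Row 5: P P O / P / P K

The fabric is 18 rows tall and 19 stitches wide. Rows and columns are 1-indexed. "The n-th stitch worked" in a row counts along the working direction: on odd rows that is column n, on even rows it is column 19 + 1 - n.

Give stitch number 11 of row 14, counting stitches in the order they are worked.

== STITCH ==
K

Derivation:
For row 14: chart row = ((14-1) mod 5) + 1 = 4; this is a WS (even) row.
Chart row 4 tiled across columns 1-19: P K K P P P / P P K K P P P / P P K K
WS row: flip the tiled sequence (start at column 19) and apply K<->P; O and / stay.
Row 14 as worked: P P K K / K K K P P K K / K K K P P K
The 11th stitch worked is K.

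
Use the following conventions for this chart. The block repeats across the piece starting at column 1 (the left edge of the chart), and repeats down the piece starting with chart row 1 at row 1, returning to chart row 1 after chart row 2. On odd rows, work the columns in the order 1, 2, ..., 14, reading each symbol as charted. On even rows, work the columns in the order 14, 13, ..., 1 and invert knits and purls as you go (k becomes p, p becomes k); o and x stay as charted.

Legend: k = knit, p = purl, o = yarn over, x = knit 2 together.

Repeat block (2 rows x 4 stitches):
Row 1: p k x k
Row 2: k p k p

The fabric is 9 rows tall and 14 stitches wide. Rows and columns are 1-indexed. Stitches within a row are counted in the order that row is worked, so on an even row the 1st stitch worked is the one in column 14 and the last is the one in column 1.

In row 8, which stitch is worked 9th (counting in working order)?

Result:
k

Derivation:
For row 8: chart row = ((8-1) mod 2) + 1 = 2; this is a WS (even) row.
Chart row 2 tiled across columns 1-14: k p k p k p k p k p k p k p
WS row: flip the tiled sequence (start at column 14) and apply k<->p; o and x stay.
Row 8 as worked: k p k p k p k p k p k p k p
The 9th stitch worked is k.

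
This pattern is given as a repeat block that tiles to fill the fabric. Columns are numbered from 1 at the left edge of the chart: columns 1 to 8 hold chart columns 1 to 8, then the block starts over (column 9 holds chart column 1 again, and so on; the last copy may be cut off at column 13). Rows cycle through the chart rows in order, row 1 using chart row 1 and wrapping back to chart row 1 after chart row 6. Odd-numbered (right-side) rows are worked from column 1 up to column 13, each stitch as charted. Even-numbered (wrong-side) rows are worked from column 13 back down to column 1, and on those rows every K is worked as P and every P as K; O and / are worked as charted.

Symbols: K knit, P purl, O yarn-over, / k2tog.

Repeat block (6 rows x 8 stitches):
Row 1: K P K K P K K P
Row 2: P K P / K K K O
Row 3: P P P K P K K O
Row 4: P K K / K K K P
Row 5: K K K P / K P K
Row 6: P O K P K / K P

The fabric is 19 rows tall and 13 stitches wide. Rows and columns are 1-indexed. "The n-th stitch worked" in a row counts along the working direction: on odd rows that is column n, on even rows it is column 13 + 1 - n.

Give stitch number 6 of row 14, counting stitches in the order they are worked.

== STITCH ==
O

Derivation:
For row 14: chart row = ((14-1) mod 6) + 1 = 2; this is a WS (even) row.
Chart row 2 tiled across columns 1-13: P K P / K K K O P K P / K
WS: work from column 13 back to column 1 (reverse the tiled row), swapping K<->P (O and / unchanged).
Row 14 as worked: P / K P K O P P P / K P K
Counting 6 along the worked row gives O.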